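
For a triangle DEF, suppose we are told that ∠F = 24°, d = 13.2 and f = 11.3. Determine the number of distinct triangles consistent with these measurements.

d·sin F = 13.2·sin(24°) ≈ 5.369.
Since d sin F < f < d (5.369 < 11.3 < 13.2), two triangles exist.

2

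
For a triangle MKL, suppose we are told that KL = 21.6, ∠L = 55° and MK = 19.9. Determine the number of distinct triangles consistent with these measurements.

2

KL·sin L = 21.6·sin(55°) ≈ 17.69.
Since KL sin L < MK < KL (17.69 < 19.9 < 21.6), two triangles exist.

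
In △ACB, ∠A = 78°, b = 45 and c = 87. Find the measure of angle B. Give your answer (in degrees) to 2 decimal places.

By the law of cosines, a² = c² + b² − 2·c·b·cos A = 7966.1, so a ≈ 89.253.
Law of cosines again: cos B = (a² + c² − b²)/(2·a·c) ≈ 0.86993, so ∠B ≈ 29.55°.

∠B ≈ 29.55°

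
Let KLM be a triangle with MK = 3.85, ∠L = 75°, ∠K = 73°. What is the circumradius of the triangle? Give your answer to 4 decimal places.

The third angle is ∠M = 180° − ∠K − ∠L = 32.00°.
Law of sines: LM = MK·sin K/sin L ≈ 3.8117.
Law of sines: KL = MK·sin M/sin L ≈ 2.1122.
Circumradius = MK/(2 sin L) ≈ 1.9929.

R ≈ 1.9929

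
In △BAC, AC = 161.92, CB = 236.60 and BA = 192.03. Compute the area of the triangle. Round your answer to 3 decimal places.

15444.685

Semiperimeter s = (161.92 + 236.6 + 192.03)/2 = 295.27.
Heron's formula: area = √(295.27·133.35·58.675·103.24) ≈ 15445.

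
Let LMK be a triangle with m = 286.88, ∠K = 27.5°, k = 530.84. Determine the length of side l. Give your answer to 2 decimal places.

Law of sines: sin M = m·sin K/k ≈ 0.24954.
Since k ≥ m, only the acute value applies: ∠M ≈ 14.45°.
Then ∠L = 180° − ∠K − ∠M ≈ 138.05°.
Law of sines gives l = k·sin L/sin K ≈ 768.51.

768.51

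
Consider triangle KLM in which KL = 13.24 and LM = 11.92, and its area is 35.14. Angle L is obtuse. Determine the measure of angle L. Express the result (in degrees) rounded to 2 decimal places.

∠L ≈ 153.56°

From area = ½·KL·LM·sin L, we get sin L = 2·area/(KL·LM) ≈ 0.44532.
Taking the obtuse solution, ∠L ≈ 153.56°.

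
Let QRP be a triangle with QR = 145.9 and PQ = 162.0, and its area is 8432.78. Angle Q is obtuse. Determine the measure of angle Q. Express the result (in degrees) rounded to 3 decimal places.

From area = ½·PQ·QR·sin Q, we get sin Q = 2·area/(PQ·QR) ≈ 0.71356.
Taking the obtuse solution, ∠Q ≈ 134.47°.

134.475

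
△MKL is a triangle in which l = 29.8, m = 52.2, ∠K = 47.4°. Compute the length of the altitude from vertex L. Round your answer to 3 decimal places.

h_L ≈ 38.424

By the law of cosines, k² = l² + m² − 2·l·m·cos K = 1507, so k ≈ 38.821.
Area = ½·l·m·sin K ≈ 572.52.
The altitude from L has length 2·area/l ≈ 38.424.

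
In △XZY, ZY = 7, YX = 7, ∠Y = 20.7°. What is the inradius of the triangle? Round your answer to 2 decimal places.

By the law of cosines, XZ² = ZY² + YX² − 2·ZY·YX·cos Y = 6.3265, so XZ ≈ 2.5153.
Area = ½·ZY·YX·sin Y ≈ 8.6601.
Semiperimeter s = (7+7+2.5153)/2 = 8.2576.
Inradius = area/s = 8.6601/8.2576 ≈ 1.0487.

1.05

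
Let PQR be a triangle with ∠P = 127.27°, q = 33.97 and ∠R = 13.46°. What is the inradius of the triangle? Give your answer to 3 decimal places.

The third angle is ∠Q = 180° − ∠R − ∠P = 39.27°.
Law of sines: p = q·sin P/sin Q ≈ 42.708.
Law of sines: r = q·sin R/sin Q ≈ 12.492.
Area = ½·q·p·sin R ≈ 168.85.
Semiperimeter s = (42.708+33.97+12.492)/2 = 44.585.
Inradius = area/s = 168.85/44.585 ≈ 3.7871.

3.787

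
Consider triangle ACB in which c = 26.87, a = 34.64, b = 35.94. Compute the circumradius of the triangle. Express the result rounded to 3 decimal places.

By the law of cosines, cos A = (c² + b² − a²) / (2·c·b) ≈ 0.42132, so ∠A ≈ 65.08°.
Circumradius = a/(2 sin A) ≈ 19.098.

19.098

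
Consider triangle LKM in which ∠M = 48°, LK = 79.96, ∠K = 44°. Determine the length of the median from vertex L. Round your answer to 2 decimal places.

55.67

The third angle is ∠L = 180° − ∠K − ∠M = 88.00°.
Law of sines: KM = LK·sin L/sin M ≈ 107.53.
Law of sines: ML = LK·sin K/sin M ≈ 74.743.
Median from L: ½√(2·ML² + 2·LK² − KM²) ≈ 55.672.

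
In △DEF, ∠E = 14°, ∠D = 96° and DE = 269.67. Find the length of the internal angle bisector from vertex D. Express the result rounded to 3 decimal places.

The third angle is ∠F = 180° − ∠D − ∠E = 70.00°.
Law of sines: EF = DE·sin D/sin F ≈ 285.4.
Law of sines: FD = DE·sin E/sin F ≈ 69.426.
The bisector from D has length 2·FD·DE·cos(∠D/2)/(FD+DE) ≈ 73.888.

t_D ≈ 73.888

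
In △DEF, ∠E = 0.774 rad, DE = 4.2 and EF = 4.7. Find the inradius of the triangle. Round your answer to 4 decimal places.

By the law of cosines, FD² = DE² + EF² − 2·DE·EF·cos E = 11.497, so FD ≈ 3.3907.
Area = ½·DE·EF·sin E ≈ 6.8991.
Semiperimeter s = (4.7+3.3907+4.2)/2 = 6.1454.
Inradius = area/s = 6.8991/6.1454 ≈ 1.1227.

1.1227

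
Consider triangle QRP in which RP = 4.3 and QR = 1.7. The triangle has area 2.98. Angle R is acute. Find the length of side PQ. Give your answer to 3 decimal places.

3.594

From area = ½·QR·RP·sin R, we get sin R = 2·area/(QR·RP) ≈ 0.81532.
Taking the acute solution, ∠R ≈ 54.62°.
Law of cosines then gives PQ ≈ 3.5937.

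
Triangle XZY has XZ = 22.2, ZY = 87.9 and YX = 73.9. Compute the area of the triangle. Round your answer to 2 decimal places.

Semiperimeter s = (87.9 + 73.9 + 22.2)/2 = 92.
Heron's formula: area = √(92·4.1·18.1·69.8) ≈ 690.32.

area ≈ 690.32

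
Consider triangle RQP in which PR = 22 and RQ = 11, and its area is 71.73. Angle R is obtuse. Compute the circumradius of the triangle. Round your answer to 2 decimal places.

26.60

From area = ½·PR·RQ·sin R, we get sin R = 2·area/(PR·RQ) ≈ 0.59281.
Taking the obtuse solution, ∠R ≈ 143.64°.
Law of cosines then gives QP ≈ 31.54.
Circumradius = QP/(2 sin R) ≈ 26.602.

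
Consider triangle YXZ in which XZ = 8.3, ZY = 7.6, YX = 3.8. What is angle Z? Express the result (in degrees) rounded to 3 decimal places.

∠Z ≈ 27.199°

By the law of cosines, cos Z = (XZ² + ZY² − YX²) / (2·XZ·ZY) ≈ 0.88943, so ∠Z ≈ 27.20°.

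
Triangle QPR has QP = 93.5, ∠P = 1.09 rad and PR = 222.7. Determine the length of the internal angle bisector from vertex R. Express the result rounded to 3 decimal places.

By the law of cosines, RQ² = QP² + PR² − 2·QP·PR·cos P = 39077, so RQ ≈ 197.68.
Law of cosines again: cos R = (PR² + RQ² − QP²)/(2·PR·RQ) ≈ 0.90782, so ∠R ≈ 0.433 rad.
The bisector from R has length 2·PR·RQ·cos(∠R/2)/(PR+RQ) ≈ 204.56.

204.562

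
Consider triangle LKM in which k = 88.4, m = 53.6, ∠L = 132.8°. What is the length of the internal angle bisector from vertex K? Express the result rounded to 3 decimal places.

By the law of cosines, l² = k² + m² − 2·k·m·cos L = 17126, so l ≈ 130.87.
Law of cosines again: cos K = (m² + l² − k²)/(2·m·l) ≈ 0.86853, so ∠K ≈ 29.71°.
The bisector from K has length 2·m·l·cos(∠K/2)/(m+l) ≈ 73.509.

t_K ≈ 73.509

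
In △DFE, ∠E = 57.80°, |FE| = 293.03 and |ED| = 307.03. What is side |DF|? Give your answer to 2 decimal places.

290.26

By the law of cosines, |DF|² = |FE|² + |ED|² − 2·|FE|·|ED|·cos E = 84249, so |DF| ≈ 290.26.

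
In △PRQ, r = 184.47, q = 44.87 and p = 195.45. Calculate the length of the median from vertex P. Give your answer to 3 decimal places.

m_P ≈ 92.038

Median from P: ½√(2·r² + 2·q² − p²) ≈ 92.038.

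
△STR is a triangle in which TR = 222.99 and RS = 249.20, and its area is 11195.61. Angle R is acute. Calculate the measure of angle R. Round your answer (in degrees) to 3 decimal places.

From area = ½·TR·RS·sin R, we get sin R = 2·area/(TR·RS) ≈ 0.40294.
Taking the acute solution, ∠R ≈ 23.76°.

∠R ≈ 23.762°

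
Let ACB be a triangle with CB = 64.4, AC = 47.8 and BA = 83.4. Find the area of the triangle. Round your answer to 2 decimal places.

area ≈ 1533.59

Semiperimeter s = (64.4 + 83.4 + 47.8)/2 = 97.8.
Heron's formula: area = √(97.8·33.4·14.4·50) ≈ 1533.6.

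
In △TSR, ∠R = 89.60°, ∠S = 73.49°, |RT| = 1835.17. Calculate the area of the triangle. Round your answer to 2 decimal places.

area ≈ 510852.16

The third angle is ∠T = 180° − ∠S − ∠R = 16.91°.
Law of sines: |SR| = |RT|·sin T/sin S ≈ 556.75.
Law of sines: |TS| = |RT|·sin R/sin S ≈ 1914.
Area = ½·|RT|·|SR|·sin R ≈ 5.1085e+05.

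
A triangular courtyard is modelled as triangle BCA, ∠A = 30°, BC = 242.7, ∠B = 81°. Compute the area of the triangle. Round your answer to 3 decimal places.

area ≈ 54313.929

The third angle is ∠C = 180° − ∠A − ∠B = 69.00°.
Law of sines: CA = BC·sin B/sin A ≈ 479.42.
Law of sines: AB = BC·sin C/sin A ≈ 453.16.
Area = ½·BC·CA·sin C ≈ 54314.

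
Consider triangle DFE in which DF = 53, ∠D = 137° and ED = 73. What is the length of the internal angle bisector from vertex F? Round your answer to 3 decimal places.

t_F ≈ 71.300

By the law of cosines, FE² = ED² + DF² − 2·ED·DF·cos D = 13797, so FE ≈ 117.46.
Law of cosines again: cos F = (DF² + FE² − ED²)/(2·DF·FE) ≈ 0.90573, so ∠F ≈ 25.08°.
The bisector from F has length 2·DF·FE·cos(∠F/2)/(DF+FE) ≈ 71.3.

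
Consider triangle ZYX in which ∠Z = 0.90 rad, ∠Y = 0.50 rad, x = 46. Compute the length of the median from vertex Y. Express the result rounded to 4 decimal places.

The third angle is ∠X = π − ∠Z − ∠Y = 1.742 rad.
Law of sines: z = x·sin Z/sin X ≈ 36.565.
Law of sines: y = x·sin Y/sin X ≈ 22.379.
Median from Y: ½√(2·x² + 2·z² − y²) ≈ 40.016.

40.0162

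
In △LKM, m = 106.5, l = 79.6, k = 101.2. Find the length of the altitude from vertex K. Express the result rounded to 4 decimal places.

Semiperimeter s = (79.6 + 101.2 + 106.5)/2 = 143.65.
Heron's formula: area = √(143.65·64.05·42.45·37.15) ≈ 3809.2.
The altitude from K has length 2·area/k ≈ 75.28.

h_K ≈ 75.2801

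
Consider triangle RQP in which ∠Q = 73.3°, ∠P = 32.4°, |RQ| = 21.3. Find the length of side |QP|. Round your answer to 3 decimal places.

38.269

The third angle is ∠R = 180° − ∠Q − ∠P = 74.30°.
Law of sines: |QP| = |RQ|·sin R/sin P ≈ 38.269.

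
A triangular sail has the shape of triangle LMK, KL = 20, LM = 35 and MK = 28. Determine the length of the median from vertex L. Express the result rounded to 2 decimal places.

Median from L: ½√(2·KL² + 2·LM² − MK²) ≈ 24.829.

24.83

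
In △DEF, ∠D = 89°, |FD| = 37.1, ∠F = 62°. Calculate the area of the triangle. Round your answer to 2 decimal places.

1253.19

The third angle is ∠E = 180° − ∠F − ∠D = 29.00°.
Law of sines: |EF| = |FD|·sin D/sin E ≈ 76.513.
Law of sines: |DE| = |FD|·sin F/sin E ≈ 67.567.
Area = ½·|FD|·|EF|·sin F ≈ 1253.2.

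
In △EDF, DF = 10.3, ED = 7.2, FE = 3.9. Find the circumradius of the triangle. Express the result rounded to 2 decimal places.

R ≈ 7.16

By the law of cosines, cos E = (FE² + ED² − DF²) / (2·FE·ED) ≈ -0.69516, so ∠E ≈ 134.04°.
Circumradius = DF/(2 sin E) ≈ 7.1641.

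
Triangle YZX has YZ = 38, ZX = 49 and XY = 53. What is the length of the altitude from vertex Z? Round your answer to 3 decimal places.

33.745

Semiperimeter s = (49 + 53 + 38)/2 = 70.
Heron's formula: area = √(70·21·17·32) ≈ 894.25.
The altitude from Z has length 2·area/XY ≈ 33.745.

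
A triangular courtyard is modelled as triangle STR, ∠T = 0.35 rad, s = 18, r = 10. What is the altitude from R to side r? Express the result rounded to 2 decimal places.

By the law of cosines, t² = r² + s² − 2·r·s·cos T = 85.826, so t ≈ 9.2642.
Area = ½·r·s·sin T ≈ 30.861.
The altitude from R has length 2·area/r ≈ 6.1722.

6.17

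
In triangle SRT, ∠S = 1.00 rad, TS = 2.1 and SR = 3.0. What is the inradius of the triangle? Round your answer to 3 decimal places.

By the law of cosines, RT² = TS² + SR² − 2·TS·SR·cos S = 6.6022, so RT ≈ 2.5695.
Area = ½·TS·SR·sin S ≈ 2.6506.
Semiperimeter s = (2.5695+2.1+3)/2 = 3.8347.
Inradius = area/s = 2.6506/3.8347 ≈ 0.69122.

0.691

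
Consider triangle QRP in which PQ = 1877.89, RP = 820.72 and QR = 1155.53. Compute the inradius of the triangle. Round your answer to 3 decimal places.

Semiperimeter s = (820.72 + 1877.9 + 1155.5)/2 = 1927.1.
Heron's formula: area = √(1927.1·1106.4·49.18·771.54) ≈ 2.8443e+05.
Inradius = area/s = 2.8443e+05/1927.1 ≈ 147.59.

147.595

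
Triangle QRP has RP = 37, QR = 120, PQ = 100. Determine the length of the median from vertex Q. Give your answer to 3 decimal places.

Median from Q: ½√(2·PQ² + 2·QR² − RP²) ≈ 108.89.

108.893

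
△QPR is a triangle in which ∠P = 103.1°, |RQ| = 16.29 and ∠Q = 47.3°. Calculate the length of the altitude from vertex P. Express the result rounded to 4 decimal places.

The third angle is ∠R = 180° − ∠Q − ∠P = 29.60°.
Law of sines: |PR| = |RQ|·sin Q/sin P ≈ 12.292.
Law of sines: |QP| = |RQ|·sin R/sin P ≈ 8.2613.
Area = ½·|RQ|·|PR|·sin R ≈ 49.451.
The altitude from P has length 2·area/|RQ| ≈ 6.0714.

h_P ≈ 6.0714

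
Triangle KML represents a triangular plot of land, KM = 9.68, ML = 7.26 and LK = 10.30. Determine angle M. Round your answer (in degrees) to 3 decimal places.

By the law of cosines, cos M = (KM² + ML² − LK²) / (2·KM·ML) ≈ 0.28687, so ∠M ≈ 73.33°.

∠M ≈ 73.330°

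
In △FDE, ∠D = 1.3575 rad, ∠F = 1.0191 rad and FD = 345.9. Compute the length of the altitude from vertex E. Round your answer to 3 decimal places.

The third angle is ∠E = π − ∠F − ∠D = 0.7650 rad.
Law of sines: DE = FD·sin F/sin E ≈ 425.37.
Law of sines: EF = FD·sin D/sin E ≈ 488.15.
Area = ½·FD·DE·sin D ≈ 71900.
The altitude from E has length 2·area/FD ≈ 415.73.

h_E ≈ 415.729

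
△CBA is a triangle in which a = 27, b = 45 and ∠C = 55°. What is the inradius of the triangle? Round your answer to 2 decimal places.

By the law of cosines, c² = b² + a² − 2·b·a·cos C = 1360.2, so c ≈ 36.881.
Area = ½·b·a·sin C ≈ 497.63.
Semiperimeter s = (36.881+45+27)/2 = 54.441.
Inradius = area/s = 497.63/54.441 ≈ 9.1409.

9.14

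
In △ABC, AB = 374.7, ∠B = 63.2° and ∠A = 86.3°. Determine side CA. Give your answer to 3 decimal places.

658.969

The third angle is ∠C = 180° − ∠A − ∠B = 30.50°.
Law of sines: CA = AB·sin B/sin C ≈ 658.97.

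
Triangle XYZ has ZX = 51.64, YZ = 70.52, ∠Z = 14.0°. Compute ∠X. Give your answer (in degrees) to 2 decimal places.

134.53

By the law of cosines, XY² = YZ² + ZX² − 2·YZ·ZX·cos Z = 572.8, so XY ≈ 23.933.
Law of cosines again: cos X = (ZX² + XY² − YZ²)/(2·ZX·XY) ≈ -0.70134, so ∠X ≈ 134.53°.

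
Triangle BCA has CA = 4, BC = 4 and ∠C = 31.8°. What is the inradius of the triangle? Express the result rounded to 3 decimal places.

r ≈ 0.827

By the law of cosines, AB² = BC² + CA² − 2·BC·CA·cos C = 4.8034, so AB ≈ 2.1917.
Area = ½·BC·CA·sin C ≈ 4.2156.
Semiperimeter s = (4+2.1917+4)/2 = 5.0958.
Inradius = area/s = 4.2156/5.0958 ≈ 0.82727.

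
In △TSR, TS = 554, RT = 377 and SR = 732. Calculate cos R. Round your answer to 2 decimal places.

By the law of cosines, cos R = (SR² + RT² − TS²) / (2·SR·RT) ≈ 0.67226, so ∠R ≈ 47.76°.

0.67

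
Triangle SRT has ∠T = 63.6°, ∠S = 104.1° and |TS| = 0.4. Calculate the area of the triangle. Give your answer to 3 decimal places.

The third angle is ∠R = 180° − ∠T − ∠S = 12.30°.
Law of sines: |RT| = |TS|·sin S/sin R ≈ 1.8211.
Law of sines: |SR| = |TS|·sin T/sin R ≈ 1.6818.
Area = ½·|TS|·|RT|·sin T ≈ 0.32624.

area ≈ 0.326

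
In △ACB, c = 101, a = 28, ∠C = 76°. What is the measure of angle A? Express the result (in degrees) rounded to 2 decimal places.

Law of sines: sin A = a·sin C/c ≈ 0.26899.
Since c ≥ a, only the acute value applies: ∠A ≈ 15.60°.
Then ∠B = 180° − ∠C − ∠A ≈ 88.40°.

∠A ≈ 15.60°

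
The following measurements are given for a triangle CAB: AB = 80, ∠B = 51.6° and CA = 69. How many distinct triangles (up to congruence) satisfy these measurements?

2

AB·sin B = 80·sin(51.6°) ≈ 62.7.
Since AB sin B < CA < AB (62.7 < 69 < 80), two triangles exist.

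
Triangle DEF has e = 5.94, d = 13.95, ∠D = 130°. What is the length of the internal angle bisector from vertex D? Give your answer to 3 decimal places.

Law of sines: sin E = e·sin D/d ≈ 0.32619.
Since d ≥ e, only the acute value applies: ∠E ≈ 19.04°.
Then ∠F = 180° − ∠D − ∠E ≈ 30.96°.
Law of sines gives f = d·sin F/sin D ≈ 9.3689.
The bisector from D has length 2·e·f·cos(∠D/2)/(e+f) ≈ 3.0726.

t_D ≈ 3.073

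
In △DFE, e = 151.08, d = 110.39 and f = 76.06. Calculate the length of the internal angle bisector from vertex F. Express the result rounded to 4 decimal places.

By the law of cosines, cos F = (e² + d² − f²) / (2·e·d) ≈ 0.87620, so ∠F ≈ 28.81°.
The bisector from F has length 2·e·d·cos(∠F/2)/(e+d) ≈ 123.56.

t_F ≈ 123.5575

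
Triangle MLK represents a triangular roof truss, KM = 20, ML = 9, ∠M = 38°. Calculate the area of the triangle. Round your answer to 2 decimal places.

55.41

Area = ½·KM·ML·sin M ≈ 55.41.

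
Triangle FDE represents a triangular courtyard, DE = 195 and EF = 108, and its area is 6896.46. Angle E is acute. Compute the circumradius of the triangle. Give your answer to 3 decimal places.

From area = ½·DE·EF·sin E, we get sin E = 2·area/(DE·EF) ≈ 0.65493.
Taking the acute solution, ∠E ≈ 40.91°.
Law of cosines then gives FD ≈ 133.64.
Circumradius = FD/(2 sin E) ≈ 102.03.

102.025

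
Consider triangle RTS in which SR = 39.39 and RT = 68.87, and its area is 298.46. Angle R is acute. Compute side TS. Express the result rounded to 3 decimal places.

31.655

From area = ½·SR·RT·sin R, we get sin R = 2·area/(SR·RT) ≈ 0.22004.
Taking the acute solution, ∠R ≈ 12.71°.
Law of cosines then gives TS ≈ 31.655.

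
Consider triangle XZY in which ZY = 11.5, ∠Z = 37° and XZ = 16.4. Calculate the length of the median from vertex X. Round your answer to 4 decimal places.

12.3045

By the law of cosines, YX² = XZ² + ZY² − 2·XZ·ZY·cos Z = 99.965, so YX ≈ 9.9982.
Median from X: ½√(2·YX² + 2·XZ² − ZY²) ≈ 12.304.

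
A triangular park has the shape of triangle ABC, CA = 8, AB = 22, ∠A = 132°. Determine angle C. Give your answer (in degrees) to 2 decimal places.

35.74

By the law of cosines, BC² = CA² + AB² − 2·CA·AB·cos A = 783.53, so BC ≈ 27.992.
Law of cosines again: cos C = (BC² + CA² − AB²)/(2·BC·CA) ≈ 0.81170, so ∠C ≈ 35.74°.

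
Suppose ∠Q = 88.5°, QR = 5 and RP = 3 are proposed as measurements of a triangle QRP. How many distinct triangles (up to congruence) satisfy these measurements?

0

QR·sin Q = 5·sin(88.5°) ≈ 4.998.
Since RP = 3 < 4.998 = QR sin Q, no triangle exists.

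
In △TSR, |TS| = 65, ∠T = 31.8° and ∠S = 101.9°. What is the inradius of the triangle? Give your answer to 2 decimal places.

The third angle is ∠R = 180° − ∠T − ∠S = 46.30°.
Law of sines: |SR| = |TS|·sin T/sin R ≈ 47.377.
Law of sines: |RT| = |TS|·sin S/sin R ≈ 87.975.
Area = ½·|TS|·|SR|·sin S ≈ 1506.7.
Semiperimeter s = (47.377+87.975+65)/2 = 100.18.
Inradius = area/s = 1506.7/100.18 ≈ 15.04.

15.04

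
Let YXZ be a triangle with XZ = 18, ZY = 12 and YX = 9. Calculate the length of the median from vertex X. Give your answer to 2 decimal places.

Median from X: ½√(2·YX² + 2·XZ² − ZY²) ≈ 12.903.

m_X ≈ 12.90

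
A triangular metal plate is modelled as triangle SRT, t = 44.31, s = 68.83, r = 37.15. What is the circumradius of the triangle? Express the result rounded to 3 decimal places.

By the law of cosines, cos S = (r² + t² − s²) / (2·r·t) ≈ -0.42344, so ∠S ≈ 115.05°.
Circumradius = s/(2 sin S) ≈ 37.989.

37.989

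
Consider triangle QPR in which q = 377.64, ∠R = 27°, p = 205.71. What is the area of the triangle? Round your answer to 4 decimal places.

Area = ½·q·p·sin R ≈ 17634.

area ≈ 17633.9726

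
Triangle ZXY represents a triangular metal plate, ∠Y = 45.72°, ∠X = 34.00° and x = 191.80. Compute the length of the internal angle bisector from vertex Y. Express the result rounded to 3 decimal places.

225.382

The third angle is ∠Z = 180° − ∠X − ∠Y = 100.28°.
Law of sines: z = x·sin Z/sin X ≈ 337.49.
Law of sines: y = x·sin Y/sin X ≈ 245.56.
The bisector from Y has length 2·z·x·cos(∠Y/2)/(z+x) ≈ 225.38.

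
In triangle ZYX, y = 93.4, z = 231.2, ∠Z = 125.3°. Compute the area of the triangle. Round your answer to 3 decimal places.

Law of sines: sin Y = y·sin Z/z ≈ 0.32970.
Since z ≥ y, only the acute value applies: ∠Y ≈ 19.25°.
Then ∠X = 180° − ∠Z − ∠Y ≈ 35.45°.
Law of sines gives x = z·sin X/sin Z ≈ 164.3.
Area = ½·z·y·sin X ≈ 6262.1.

area ≈ 6262.088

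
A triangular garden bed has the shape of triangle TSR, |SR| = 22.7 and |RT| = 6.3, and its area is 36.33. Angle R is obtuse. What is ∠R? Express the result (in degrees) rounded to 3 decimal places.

149.464

From area = ½·|SR|·|RT|·sin R, we get sin R = 2·area/(|SR|·|RT|) ≈ 0.50808.
Taking the obtuse solution, ∠R ≈ 149.46°.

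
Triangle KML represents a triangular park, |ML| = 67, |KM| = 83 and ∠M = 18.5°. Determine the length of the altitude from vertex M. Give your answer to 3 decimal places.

h_M ≈ 61.220

By the law of cosines, |LK|² = |KM|² + |ML|² − 2·|KM|·|ML|·cos M = 830.74, so |LK| ≈ 28.823.
Area = ½·|KM|·|ML|·sin M ≈ 882.27.
The altitude from M has length 2·area/|LK| ≈ 61.22.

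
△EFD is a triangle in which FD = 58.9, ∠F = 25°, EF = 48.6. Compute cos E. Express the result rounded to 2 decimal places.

By the law of cosines, DE² = EF² + FD² − 2·EF·FD·cos F = 642.49, so DE ≈ 25.347.
Law of cosines again: cos E = (DE² + EF² − FD²)/(2·DE·EF) ≈ -0.18864, so ∠E ≈ 100.87°.

-0.19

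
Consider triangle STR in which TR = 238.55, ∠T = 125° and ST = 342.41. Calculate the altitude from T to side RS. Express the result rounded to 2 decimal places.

129.28

By the law of cosines, RS² = ST² + TR² − 2·ST·TR·cos T = 2.6785e+05, so RS ≈ 517.54.
Area = ½·ST·TR·sin T ≈ 33455.
The altitude from T has length 2·area/RS ≈ 129.28.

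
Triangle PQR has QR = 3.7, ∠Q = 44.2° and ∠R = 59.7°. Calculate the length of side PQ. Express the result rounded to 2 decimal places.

3.29

The third angle is ∠P = 180° − ∠Q − ∠R = 76.10°.
Law of sines: PQ = QR·sin R/sin P ≈ 3.2909.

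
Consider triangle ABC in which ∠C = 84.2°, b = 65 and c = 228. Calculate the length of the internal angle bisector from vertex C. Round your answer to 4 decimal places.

Law of sines: sin B = b·sin C/c ≈ 0.28363.
Since c ≥ b, only the acute value applies: ∠B ≈ 16.48°.
Then ∠A = 180° − ∠C − ∠B ≈ 79.32°.
Law of sines gives a = c·sin A/sin C ≈ 225.21.
The bisector from C has length 2·a·b·cos(∠C/2)/(a+b) ≈ 74.853.

t_C ≈ 74.8525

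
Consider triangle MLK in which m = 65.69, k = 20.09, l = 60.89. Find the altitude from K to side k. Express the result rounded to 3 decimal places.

60.678

Semiperimeter s = (65.69 + 60.89 + 20.09)/2 = 73.335.
Heron's formula: area = √(73.335·7.645·12.445·53.245) ≈ 609.51.
The altitude from K has length 2·area/k ≈ 60.678.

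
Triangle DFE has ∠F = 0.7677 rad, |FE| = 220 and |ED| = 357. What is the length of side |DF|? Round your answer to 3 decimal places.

Law of sines: sin D = |FE|·sin F/|ED| ≈ 0.42797.
Since |ED| ≥ |FE|, only the acute value applies: ∠D ≈ 0.4422 rad.
Then ∠E = π − ∠F − ∠D ≈ 1.9316 rad.
Law of sines gives |DF| = |ED|·sin E/sin F ≈ 480.95.

480.946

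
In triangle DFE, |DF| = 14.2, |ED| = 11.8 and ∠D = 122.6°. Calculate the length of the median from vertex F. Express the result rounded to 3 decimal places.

18.076

By the law of cosines, |FE|² = |ED|² + |DF|² − 2·|ED|·|DF|·cos D = 521.43, so |FE| ≈ 22.835.
Median from F: ½√(2·|DF|² + 2·|FE|² − |ED|²) ≈ 18.076.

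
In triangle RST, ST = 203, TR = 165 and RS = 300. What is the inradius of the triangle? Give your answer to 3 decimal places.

47.473

Semiperimeter s = (203 + 165 + 300)/2 = 334.
Heron's formula: area = √(334·131·169·34) ≈ 15856.
Inradius = area/s = 15856/334 ≈ 47.473.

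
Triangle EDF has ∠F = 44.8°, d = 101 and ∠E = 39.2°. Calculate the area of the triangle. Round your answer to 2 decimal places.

area ≈ 2284.02

The third angle is ∠D = 180° − ∠F − ∠E = 96.00°.
Law of sines: e = d·sin E/sin D ≈ 64.187.
Law of sines: f = d·sin F/sin D ≈ 71.56.
Area = ½·d·e·sin F ≈ 2284.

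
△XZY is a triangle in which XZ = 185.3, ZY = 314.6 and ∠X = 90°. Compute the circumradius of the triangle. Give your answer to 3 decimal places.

R ≈ 157.300

Law of sines: sin Y = XZ·sin X/ZY ≈ 0.58900.
Since ZY ≥ XZ, only the acute value applies: ∠Y ≈ 36.09°.
Then ∠Z = 180° − ∠X − ∠Y ≈ 53.91°.
Law of sines gives YX = ZY·sin Z/sin X ≈ 254.24.
Circumradius = ZY/(2 sin X) ≈ 157.3.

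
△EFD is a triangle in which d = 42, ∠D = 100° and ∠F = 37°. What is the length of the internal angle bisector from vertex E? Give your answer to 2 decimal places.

t_E ≈ 29.64

The third angle is ∠E = 180° − ∠F − ∠D = 43.00°.
Law of sines: e = d·sin E/sin D ≈ 29.086.
Law of sines: f = d·sin F/sin D ≈ 25.666.
The bisector from E has length 2·f·d·cos(∠E/2)/(f+d) ≈ 29.645.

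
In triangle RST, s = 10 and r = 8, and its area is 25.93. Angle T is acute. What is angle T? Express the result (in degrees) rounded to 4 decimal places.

∠T ≈ 40.4098°

From area = ½·r·s·sin T, we get sin T = 2·area/(r·s) ≈ 0.64825.
Taking the acute solution, ∠T ≈ 40.41°.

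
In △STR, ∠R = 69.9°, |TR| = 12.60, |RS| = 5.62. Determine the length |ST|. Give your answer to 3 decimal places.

11.903

By the law of cosines, |ST|² = |TR|² + |RS|² − 2·|TR|·|RS|·cos R = 141.67, so |ST| ≈ 11.903.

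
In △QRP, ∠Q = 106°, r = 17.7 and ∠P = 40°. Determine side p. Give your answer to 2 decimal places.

The third angle is ∠R = 180° − ∠P − ∠Q = 34.00°.
Law of sines: p = r·sin P/sin R ≈ 20.346.

20.35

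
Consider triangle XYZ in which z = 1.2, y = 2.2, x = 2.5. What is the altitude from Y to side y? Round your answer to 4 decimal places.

Semiperimeter s = (2.5 + 2.2 + 1.2)/2 = 2.95.
Heron's formula: area = √(2.95·0.45·0.75·1.75) ≈ 1.32.
The altitude from Y has length 2·area/y ≈ 1.2.

1.2000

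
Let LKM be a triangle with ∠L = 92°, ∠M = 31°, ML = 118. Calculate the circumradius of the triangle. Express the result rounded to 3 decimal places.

The third angle is ∠K = 180° − ∠M − ∠L = 57.00°.
Law of sines: KM = ML·sin L/sin K ≈ 140.61.
Law of sines: LK = ML·sin M/sin K ≈ 72.465.
Circumradius = ML/(2 sin K) ≈ 70.349.

70.349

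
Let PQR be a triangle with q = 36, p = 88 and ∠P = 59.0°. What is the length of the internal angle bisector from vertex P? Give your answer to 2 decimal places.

Law of sines: sin Q = q·sin P/p ≈ 0.35066.
Since p ≥ q, only the acute value applies: ∠Q ≈ 20.53°.
Then ∠R = 180° − ∠P − ∠Q ≈ 100.47°.
Law of sines gives r = p·sin R/sin P ≈ 100.95.
The bisector from P has length 2·q·r·cos(∠P/2)/(q+r) ≈ 46.193.

46.19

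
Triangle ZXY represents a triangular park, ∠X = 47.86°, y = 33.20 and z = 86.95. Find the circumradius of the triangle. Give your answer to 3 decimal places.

R ≈ 46.663

By the law of cosines, x² = y² + z² − 2·y·z·cos X = 4788.9, so x ≈ 69.202.
Area = ½·y·z·sin X ≈ 1070.3.
Circumradius = x/(2 sin X) ≈ 46.663.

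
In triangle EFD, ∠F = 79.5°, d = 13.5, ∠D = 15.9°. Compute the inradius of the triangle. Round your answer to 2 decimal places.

The third angle is ∠E = 180° − ∠F − ∠D = 84.60°.
Law of sines: e = d·sin E/sin D ≈ 49.059.
Law of sines: f = d·sin F/sin D ≈ 48.452.
Area = ½·d·e·sin F ≈ 325.6.
Semiperimeter s = (49.059+48.452+13.5)/2 = 55.505.
Inradius = area/s = 325.6/55.505 ≈ 5.8661.

5.87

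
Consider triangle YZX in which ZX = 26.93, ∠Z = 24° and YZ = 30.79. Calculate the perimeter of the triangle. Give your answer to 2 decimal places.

By the law of cosines, XY² = YZ² + ZX² − 2·YZ·ZX·cos Z = 158.27, so XY ≈ 12.581.
Semiperimeter s = (26.93+12.581+30.79)/2 = 35.15.
Perimeter = 26.93 + 12.581 + 30.79 = 70.301.

70.30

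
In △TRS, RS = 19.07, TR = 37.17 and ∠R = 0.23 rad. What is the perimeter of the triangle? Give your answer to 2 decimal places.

perimeter ≈ 75.34

By the law of cosines, ST² = TR² + RS² − 2·TR·RS·cos R = 364.94, so ST ≈ 19.103.
Semiperimeter s = (19.07+19.103+37.17)/2 = 37.672.
Perimeter = 19.07 + 19.103 + 37.17 = 75.343.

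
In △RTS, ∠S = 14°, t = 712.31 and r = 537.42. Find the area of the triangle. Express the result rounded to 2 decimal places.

Area = ½·r·t·sin S ≈ 46305.

46305.02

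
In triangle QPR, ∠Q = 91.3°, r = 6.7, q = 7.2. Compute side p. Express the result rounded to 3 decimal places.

Law of sines: sin R = r·sin Q/q ≈ 0.93032.
Since q ≥ r, only the acute value applies: ∠R ≈ 68.48°.
Then ∠P = 180° − ∠Q − ∠R ≈ 20.22°.
Law of sines gives p = q·sin P/sin Q ≈ 2.4887.

2.489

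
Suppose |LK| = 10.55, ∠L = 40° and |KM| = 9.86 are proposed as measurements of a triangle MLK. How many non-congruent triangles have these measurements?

|LK|·sin L = 10.55·sin(40°) ≈ 6.781.
Since |LK| sin L < |KM| < |LK| (6.781 < 9.86 < 10.55), two triangles exist.

2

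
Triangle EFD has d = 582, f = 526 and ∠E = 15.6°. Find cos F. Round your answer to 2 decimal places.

By the law of cosines, e² = f² + d² − 2·f·d·cos E = 25690, so e ≈ 160.28.
Law of cosines again: cos F = (d² + e² − f²)/(2·d·e) ≈ 0.47027, so ∠F ≈ 61.95°.

cos F ≈ 0.47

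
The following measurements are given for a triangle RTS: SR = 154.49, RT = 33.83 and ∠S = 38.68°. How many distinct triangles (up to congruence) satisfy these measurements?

SR·sin S = 154.49·sin(38.68°) ≈ 96.55.
Since RT = 33.83 < 96.55 = SR sin S, no triangle exists.

0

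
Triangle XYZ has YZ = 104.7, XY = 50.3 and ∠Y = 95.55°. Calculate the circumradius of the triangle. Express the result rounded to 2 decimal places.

By the law of cosines, ZX² = XY² + YZ² − 2·XY·YZ·cos Y = 14511, so ZX ≈ 120.46.
Area = ½·XY·YZ·sin Y ≈ 2620.9.
Circumradius = ZX/(2 sin Y) ≈ 60.514.

R ≈ 60.51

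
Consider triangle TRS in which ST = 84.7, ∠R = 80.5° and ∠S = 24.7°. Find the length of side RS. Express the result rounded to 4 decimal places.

82.8735

The third angle is ∠T = 180° − ∠R − ∠S = 74.80°.
Law of sines: RS = ST·sin T/sin R ≈ 82.873.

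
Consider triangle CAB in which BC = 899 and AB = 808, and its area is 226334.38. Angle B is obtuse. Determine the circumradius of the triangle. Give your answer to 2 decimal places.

From area = ½·AB·BC·sin B, we get sin B = 2·area/(AB·BC) ≈ 0.62317.
Taking the obtuse solution, ∠B ≈ 141.45°.
Law of cosines then gives CA ≈ 1611.6.
Circumradius = CA/(2 sin B) ≈ 1293.1.

R ≈ 1293.06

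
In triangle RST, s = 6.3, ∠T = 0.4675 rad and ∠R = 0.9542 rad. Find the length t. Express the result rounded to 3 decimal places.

2.871

The third angle is ∠S = π − ∠T − ∠R = 1.7199 rad.
Law of sines: t = s·sin T/sin S ≈ 2.871.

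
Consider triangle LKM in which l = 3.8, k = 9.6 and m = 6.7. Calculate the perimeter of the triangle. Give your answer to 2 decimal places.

20.10

Perimeter = 3.8 + 9.6 + 6.7 = 20.1.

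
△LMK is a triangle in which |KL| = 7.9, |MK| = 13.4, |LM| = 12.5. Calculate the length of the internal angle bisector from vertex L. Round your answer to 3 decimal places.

By the law of cosines, cos L = (|KL|² + |LM|² − |MK|²) / (2·|KL|·|LM|) ≈ 0.19797, so ∠L ≈ 1.372 rad.
The bisector from L has length 2·|KL|·|LM|·cos(∠L/2)/(|KL|+|LM|) ≈ 7.4928.

7.493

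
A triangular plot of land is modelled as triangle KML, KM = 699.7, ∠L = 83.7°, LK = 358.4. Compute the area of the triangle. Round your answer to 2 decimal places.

Law of sines: sin M = LK·sin L/KM ≈ 0.50913.
Since KM ≥ LK, only the acute value applies: ∠M ≈ 30.61°.
Then ∠K = 180° − ∠L − ∠M ≈ 65.69°.
Law of sines gives ML = KM·sin K/sin L ≈ 641.55.
Area = ½·KM·LK·sin K ≈ 1.1427e+05.

114272.35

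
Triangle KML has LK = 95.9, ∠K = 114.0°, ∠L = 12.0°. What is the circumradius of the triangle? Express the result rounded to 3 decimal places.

The third angle is ∠M = 180° − ∠L − ∠K = 54.00°.
Law of sines: ML = LK·sin K/sin M ≈ 108.29.
Law of sines: KM = LK·sin L/sin M ≈ 24.646.
Circumradius = LK/(2 sin M) ≈ 59.269.

R ≈ 59.269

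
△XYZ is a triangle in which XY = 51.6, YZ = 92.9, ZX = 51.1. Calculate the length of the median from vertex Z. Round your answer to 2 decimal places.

70.39

Median from Z: ½√(2·YZ² + 2·ZX² − XY²) ≈ 70.393.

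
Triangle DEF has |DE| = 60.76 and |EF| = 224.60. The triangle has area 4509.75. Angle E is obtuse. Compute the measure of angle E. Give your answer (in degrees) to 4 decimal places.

138.6292

From area = ½·|DE|·|EF|·sin E, we get sin E = 2·area/(|DE|·|EF|) ≈ 0.66093.
Taking the obtuse solution, ∠E ≈ 138.63°.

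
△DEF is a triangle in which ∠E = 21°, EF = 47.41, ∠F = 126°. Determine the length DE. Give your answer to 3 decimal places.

70.424

The third angle is ∠D = 180° − ∠E − ∠F = 33.00°.
Law of sines: DE = EF·sin F/sin D ≈ 70.424.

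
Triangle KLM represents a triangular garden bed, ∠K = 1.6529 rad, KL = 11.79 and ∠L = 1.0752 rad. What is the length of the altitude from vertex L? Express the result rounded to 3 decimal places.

h_L ≈ 11.750

The third angle is ∠M = π − ∠K − ∠L = 0.4135 rad.
Law of sines: LM = KL·sin K/sin M ≈ 29.243.
Law of sines: MK = KL·sin L/sin M ≈ 25.812.
Area = ½·KL·LM·sin L ≈ 151.65.
The altitude from L has length 2·area/MK ≈ 11.75.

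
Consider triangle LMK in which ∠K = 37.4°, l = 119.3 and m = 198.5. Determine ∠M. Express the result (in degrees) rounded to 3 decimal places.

∠M ≈ 107.663°

By the law of cosines, k² = l² + m² − 2·l·m·cos K = 16010, so k ≈ 126.53.
Law of cosines again: cos M = (k² + l² − m²)/(2·k·l) ≈ -0.30342, so ∠M ≈ 107.66°.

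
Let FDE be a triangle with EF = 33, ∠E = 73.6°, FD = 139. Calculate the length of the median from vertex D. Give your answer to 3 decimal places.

m_D ≈ 140.898

Law of sines: sin D = EF·sin E/FD ≈ 0.22775.
Since FD ≥ EF, only the acute value applies: ∠D ≈ 13.16°.
Then ∠F = 180° − ∠E − ∠D ≈ 93.24°.
Law of sines gives DE = FD·sin F/sin E ≈ 144.66.
Median from D: ½√(2·FD² + 2·DE² − EF²) ≈ 140.9.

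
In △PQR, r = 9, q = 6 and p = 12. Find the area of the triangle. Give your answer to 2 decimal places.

26.14

Semiperimeter s = (12 + 6 + 9)/2 = 13.5.
Heron's formula: area = √(13.5·1.5·7.5·4.5) ≈ 26.143.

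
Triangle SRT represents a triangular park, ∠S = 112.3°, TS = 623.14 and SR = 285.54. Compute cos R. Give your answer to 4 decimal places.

cos R ≈ 0.6712

By the law of cosines, RT² = TS² + SR² − 2·TS·SR·cos S = 6.0487e+05, so RT ≈ 777.73.
Law of cosines again: cos R = (SR² + RT² − TS²)/(2·SR·RT) ≈ 0.67117, so ∠R ≈ 47.84°.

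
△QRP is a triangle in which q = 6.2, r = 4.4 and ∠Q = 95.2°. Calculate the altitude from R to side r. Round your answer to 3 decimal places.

Law of sines: sin R = r·sin Q/q ≈ 0.70676.
Since q ≥ r, only the acute value applies: ∠R ≈ 44.97°.
Then ∠P = 180° − ∠Q − ∠R ≈ 39.83°.
Law of sines gives p = q·sin P/sin Q ≈ 3.9874.
Area = ½·q·r·sin P ≈ 8.7363.
The altitude from R has length 2·area/r ≈ 3.971.

3.971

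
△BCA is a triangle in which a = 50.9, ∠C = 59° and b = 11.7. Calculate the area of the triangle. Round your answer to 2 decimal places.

255.23

Area = ½·a·b·sin C ≈ 255.23.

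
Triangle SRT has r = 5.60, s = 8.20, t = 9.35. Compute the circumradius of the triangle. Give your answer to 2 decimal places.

By the law of cosines, cos S = (r² + t² − s²) / (2·r·t) ≈ 0.49219, so ∠S ≈ 60.52°.
Circumradius = s/(2 sin S) ≈ 4.71.

4.71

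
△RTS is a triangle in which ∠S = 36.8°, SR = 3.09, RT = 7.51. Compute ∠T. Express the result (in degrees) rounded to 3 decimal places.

∠T ≈ 14.269°

Law of sines: sin T = SR·sin S/RT ≈ 0.24647.
Since RT ≥ SR, only the acute value applies: ∠T ≈ 14.27°.
Then ∠R = 180° − ∠S − ∠T ≈ 128.93°.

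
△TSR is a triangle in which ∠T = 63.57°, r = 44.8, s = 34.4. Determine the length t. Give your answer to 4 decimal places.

42.6437

By the law of cosines, t² = s² + r² − 2·s·r·cos T = 1818.5, so t ≈ 42.644.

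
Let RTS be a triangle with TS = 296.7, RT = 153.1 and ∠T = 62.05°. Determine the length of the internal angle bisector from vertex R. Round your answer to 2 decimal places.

140.36

By the law of cosines, SR² = RT² + TS² − 2·RT·TS·cos T = 68889, so SR ≈ 262.47.
Law of cosines again: cos R = (SR² + RT² − TS²)/(2·SR·RT) ≈ 0.05348, so ∠R ≈ 86.93°.
The bisector from R has length 2·SR·RT·cos(∠R/2)/(SR+RT) ≈ 140.36.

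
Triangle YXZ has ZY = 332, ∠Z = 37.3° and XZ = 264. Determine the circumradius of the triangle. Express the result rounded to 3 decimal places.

166.000

By the law of cosines, YX² = XZ² + ZY² − 2·XZ·ZY·cos Z = 40477, so YX ≈ 201.19.
Area = ½·XZ·ZY·sin Z ≈ 26557.
Circumradius = YX/(2 sin Z) ≈ 166.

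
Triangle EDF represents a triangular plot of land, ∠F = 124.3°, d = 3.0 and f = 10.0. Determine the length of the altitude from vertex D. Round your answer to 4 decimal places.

h_D ≈ 6.6067

Law of sines: sin D = d·sin F/f ≈ 0.24783.
Since f ≥ d, only the acute value applies: ∠D ≈ 14.35°.
Then ∠E = 180° − ∠F − ∠D ≈ 41.35°.
Law of sines gives e = f·sin E/sin F ≈ 7.9975.
Area = ½·f·d·sin E ≈ 9.91.
The altitude from D has length 2·area/d ≈ 6.6067.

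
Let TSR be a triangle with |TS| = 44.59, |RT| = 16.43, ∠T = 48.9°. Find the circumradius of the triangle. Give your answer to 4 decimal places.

23.8774

By the law of cosines, |SR|² = |RT|² + |TS|² − 2·|RT|·|TS|·cos T = 1295, so |SR| ≈ 35.986.
Area = ½·|RT|·|TS|·sin T ≈ 276.04.
Circumradius = |SR|/(2 sin T) ≈ 23.877.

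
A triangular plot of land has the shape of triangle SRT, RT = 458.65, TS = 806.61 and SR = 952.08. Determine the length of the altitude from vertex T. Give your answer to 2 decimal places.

h_T ≈ 387.84

Semiperimeter s = (458.65 + 806.61 + 952.08)/2 = 1108.7.
Heron's formula: area = √(1108.7·650.02·302.06·156.59) ≈ 1.8463e+05.
The altitude from T has length 2·area/SR ≈ 387.84.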